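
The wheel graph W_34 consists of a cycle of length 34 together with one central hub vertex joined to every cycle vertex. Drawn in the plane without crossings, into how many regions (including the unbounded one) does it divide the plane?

35

W_34 has V = 34 + 1 = 35 vertices and E = 2·34 = 68 edges.
By Euler's formula F = 2 − V + E = 2 − 35 + 68 = 35.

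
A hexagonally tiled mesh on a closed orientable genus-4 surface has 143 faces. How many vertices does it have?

280

χ = 2 − 2·4 = -6, and every face is a hexagon so 6F = 2E.
E = 6·143/2 = 429. Then V = -6 + E − F = -6 + 429 − 143 = 280.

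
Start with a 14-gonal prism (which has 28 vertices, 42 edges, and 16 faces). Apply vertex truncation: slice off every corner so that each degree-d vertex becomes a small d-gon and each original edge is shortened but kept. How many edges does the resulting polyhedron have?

Truncation replaces each original edge-end by a new vertex, so V′ = 2E = 84.
Each original edge survives, and each old vertex of degree d contributes d new edges; summing degrees gives Σd = 2E, so E′ = E + 2E = 3E = 126.
Each original face survives and each original vertex becomes one new face: F′ = F + V = 44.

126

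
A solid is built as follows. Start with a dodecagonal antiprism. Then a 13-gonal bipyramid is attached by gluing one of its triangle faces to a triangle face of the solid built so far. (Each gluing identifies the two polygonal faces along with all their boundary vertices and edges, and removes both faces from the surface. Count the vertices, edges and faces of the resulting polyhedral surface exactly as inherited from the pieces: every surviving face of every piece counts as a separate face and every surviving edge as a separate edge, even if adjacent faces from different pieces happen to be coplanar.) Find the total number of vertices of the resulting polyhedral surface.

36

A dodecagonal antiprism: V=24, E=48, F=26.
Attach a 13-gonal bipyramid (V=15, E=39, F=26) along a 3-gon: merge 3 vertices and 3 edges, delete both glued faces → V=36, E=84, F=50.
Check: V − E + F = 36 − 84 + 50 = 2.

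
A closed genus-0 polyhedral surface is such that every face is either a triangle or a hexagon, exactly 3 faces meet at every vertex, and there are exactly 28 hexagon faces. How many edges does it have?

90

Let x be the number of triangles; then F = 28 + x.
Edge–face incidences: 2E = 6·28 + 3·x = 168 + 3x.
Every vertex has degree 3, so 3V = 2E.
Euler: V − E + F = 2 ⇒ (2E)/3 − E + (28 + x) = 2.
Multiply by 6: 2·(2E) − 3·(2E) + 6·(28 + x) = 12, i.e. 168 + 6x − (168 + 3x) = 12.
Collecting terms: 3x = 12, so x = 4.
Then 2E = 168 + 3·4 = 180, so E = 90, V = 2E/3 = 60, F = 28 + 4 = 32.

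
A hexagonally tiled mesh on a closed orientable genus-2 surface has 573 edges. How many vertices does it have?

χ = 2 − 2·2 = -2, and every face is a hexagon so 6F = 2E.
F = 2E/6 = 191. Then V = -2 + E − F = -2 + 573 − 191 = 380.

380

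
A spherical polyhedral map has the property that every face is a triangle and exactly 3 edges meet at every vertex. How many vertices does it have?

Each face has 3 edges and each edge borders two faces, so 2E = 3F.
Each vertex has degree 3, so 3V = 2E and hence V = 3F/3.
Euler: V − E + F = 2 ⇒ (3F/3) − (3F/2) + F = 2.
Multiply by 6: (6 − 9 + 6)F = 12, i.e. 3F = 12.
So F = 4, E = 3·4/2 = 6, V = 3·4/3 = 4.

4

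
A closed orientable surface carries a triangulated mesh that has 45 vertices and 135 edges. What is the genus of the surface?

Every face is a triangle and each edge borders two faces, so 3F = 2·135, giving F = 90.
χ = V − E + F = 45 − 135 + 90 = 0.
For a closed orientable surface χ = 2 − 2g, so g = (2 − (0))/2 = 1.

1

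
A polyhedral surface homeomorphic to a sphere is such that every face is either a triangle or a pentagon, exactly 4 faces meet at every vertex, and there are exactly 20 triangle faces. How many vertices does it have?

Let x be the number of pentagons; then F = 20 + x.
Edge–face incidences: 2E = 3·20 + 5·x = 60 + 5x.
Every vertex has degree 4, so 4V = 2E.
Euler: V − E + F = 2 ⇒ (2E)/4 − E + (20 + x) = 2.
Multiply by 8: 2·(2E) − 4·(2E) + 8·(20 + x) = 16, i.e. 160 + 8x − 2·(60 + 5x) = 16.
Collecting terms: −2x + 40 = 16, so −2x = −24, so x = 12.
Then 2E = 60 + 5·12 = 120, so E = 60, V = 2E/4 = 30, F = 20 + 12 = 32.

30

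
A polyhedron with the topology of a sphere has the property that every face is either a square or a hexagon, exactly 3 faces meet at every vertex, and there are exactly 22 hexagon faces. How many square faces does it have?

6

Let x be the number of squares; then F = 22 + x.
Edge–face incidences: 2E = 6·22 + 4·x = 132 + 4x.
Every vertex has degree 3, so 3V = 2E.
Euler: V − E + F = 2 ⇒ (2E)/3 − E + (22 + x) = 2.
Multiply by 6: 2·(2E) − 3·(2E) + 6·(22 + x) = 12, i.e. 132 + 6x − (132 + 4x) = 12.
Collecting terms: 2x = 12, so x = 6.
Then 2E = 132 + 4·6 = 156, so E = 78, V = 2E/3 = 52, F = 22 + 6 = 28.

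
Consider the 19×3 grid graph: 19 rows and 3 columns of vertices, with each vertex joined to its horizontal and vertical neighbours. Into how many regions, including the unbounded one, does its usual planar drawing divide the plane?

The grid has V = 19·3 = 57 vertices and E = 19·2 + 3·18 = 92 edges.
F = 2 − V + E = 2 − 57 + 92 = 37.

37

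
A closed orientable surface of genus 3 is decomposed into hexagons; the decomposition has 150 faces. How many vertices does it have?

χ = 2 − 2·3 = -4, and every face is a hexagon so 6F = 2E.
E = 6·150/2 = 450. Then V = -4 + E − F = -4 + 450 − 150 = 296.

296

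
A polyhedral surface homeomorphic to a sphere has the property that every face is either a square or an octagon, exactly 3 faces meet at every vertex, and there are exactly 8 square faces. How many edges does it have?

24

Let x be the number of octagons; then F = 8 + x.
Edge–face incidences: 2E = 4·8 + 8·x = 32 + 8x.
Every vertex has degree 3, so 3V = 2E.
Euler: V − E + F = 2 ⇒ (2E)/3 − E + (8 + x) = 2.
Multiply by 6: 2·(2E) − 3·(2E) + 6·(8 + x) = 12, i.e. 48 + 6x − (32 + 8x) = 12.
Collecting terms: −2x + 16 = 12, so −2x = −4, so x = 2.
Then 2E = 32 + 8·2 = 48, so E = 24, V = 2E/3 = 16, F = 8 + 2 = 10.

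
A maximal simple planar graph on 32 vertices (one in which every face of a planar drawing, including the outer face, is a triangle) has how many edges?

90

In a plane triangulation 3F = 2E and V − E + F = 2, so E = 3V − 6 = 3·32 − 6 = 90.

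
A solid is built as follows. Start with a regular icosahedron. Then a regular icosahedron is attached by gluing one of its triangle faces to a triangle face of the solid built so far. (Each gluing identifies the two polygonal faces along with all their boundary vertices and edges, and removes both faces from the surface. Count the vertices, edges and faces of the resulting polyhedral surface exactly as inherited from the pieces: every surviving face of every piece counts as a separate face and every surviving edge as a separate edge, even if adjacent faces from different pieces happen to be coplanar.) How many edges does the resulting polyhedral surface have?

A regular icosahedron: V=12, E=30, F=20.
Attach a regular icosahedron (V=12, E=30, F=20) along a 3-gon: merge 3 vertices and 3 edges, delete both glued faces → V=21, E=57, F=38.
Check: V − E + F = 21 − 57 + 38 = 2.

57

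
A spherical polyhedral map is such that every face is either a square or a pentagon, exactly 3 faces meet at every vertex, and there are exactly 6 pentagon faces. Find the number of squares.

3

Let x be the number of squares; then F = 6 + x.
Edge–face incidences: 2E = 5·6 + 4·x = 30 + 4x.
Every vertex has degree 3, so 3V = 2E.
Euler: V − E + F = 2 ⇒ (2E)/3 − E + (6 + x) = 2.
Multiply by 6: 2·(2E) − 3·(2E) + 6·(6 + x) = 12, i.e. 36 + 6x − (30 + 4x) = 12.
Collecting terms: 2x + 6 = 12, so 2x = 6, so x = 3.
Then 2E = 30 + 4·3 = 42, so E = 21, V = 2E/3 = 14, F = 6 + 3 = 9.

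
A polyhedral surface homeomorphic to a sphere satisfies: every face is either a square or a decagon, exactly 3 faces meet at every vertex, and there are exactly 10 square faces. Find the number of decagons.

2

Let x be the number of decagons; then F = 10 + x.
Edge–face incidences: 2E = 4·10 + 10·x = 40 + 10x.
Every vertex has degree 3, so 3V = 2E.
Euler: V − E + F = 2 ⇒ (2E)/3 − E + (10 + x) = 2.
Multiply by 6: 2·(2E) − 3·(2E) + 6·(10 + x) = 12, i.e. 60 + 6x − (40 + 10x) = 12.
Collecting terms: −4x + 20 = 12, so −4x = −8, so x = 2.
Then 2E = 40 + 10·2 = 60, so E = 30, V = 2E/3 = 20, F = 10 + 2 = 12.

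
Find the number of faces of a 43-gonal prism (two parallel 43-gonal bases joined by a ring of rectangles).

A prism on an n-gon has two n-gon bases and n rectangular sides: V = 2·43 = 86, E = 3·43 = 129, F = 43 + 2 = 45.

45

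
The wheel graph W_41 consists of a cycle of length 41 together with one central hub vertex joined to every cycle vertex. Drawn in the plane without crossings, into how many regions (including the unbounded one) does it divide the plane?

42

W_41 has V = 41 + 1 = 42 vertices and E = 2·41 = 82 edges.
By Euler's formula F = 2 − V + E = 2 − 42 + 82 = 42.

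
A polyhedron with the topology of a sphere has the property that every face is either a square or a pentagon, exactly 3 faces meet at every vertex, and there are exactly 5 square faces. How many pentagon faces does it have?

Let x be the number of pentagons; then F = 5 + x.
Edge–face incidences: 2E = 4·5 + 5·x = 20 + 5x.
Every vertex has degree 3, so 3V = 2E.
Euler: V − E + F = 2 ⇒ (2E)/3 − E + (5 + x) = 2.
Multiply by 6: 2·(2E) − 3·(2E) + 6·(5 + x) = 12, i.e. 30 + 6x − (20 + 5x) = 12.
Collecting terms: x + 10 = 12, so x = 2.
Then 2E = 20 + 5·2 = 30, so E = 15, V = 2E/3 = 10, F = 5 + 2 = 7.

2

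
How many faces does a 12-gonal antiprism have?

26

An antiprism on an n-gon has two n-gon caps and 2n triangles: V = 2·12 = 24, E = 4·12 = 48, F = 2·12 + 2 = 26.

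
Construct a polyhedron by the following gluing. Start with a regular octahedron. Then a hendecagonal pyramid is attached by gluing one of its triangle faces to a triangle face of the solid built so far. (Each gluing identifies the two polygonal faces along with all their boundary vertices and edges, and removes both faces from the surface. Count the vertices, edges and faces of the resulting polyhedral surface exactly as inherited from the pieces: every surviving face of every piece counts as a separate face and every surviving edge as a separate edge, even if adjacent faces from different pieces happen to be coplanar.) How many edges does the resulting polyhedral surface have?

A regular octahedron: V=6, E=12, F=8.
Attach a hendecagonal pyramid (V=12, E=22, F=12) along a 3-gon: merge 3 vertices and 3 edges, delete both glued faces → V=15, E=31, F=18.
Check: V − E + F = 15 − 31 + 18 = 2.

31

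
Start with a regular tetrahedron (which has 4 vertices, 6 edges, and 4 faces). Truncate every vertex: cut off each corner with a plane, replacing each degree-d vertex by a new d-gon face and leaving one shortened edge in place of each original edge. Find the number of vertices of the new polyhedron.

12

Truncation replaces each original edge-end by a new vertex, so V′ = 2E = 12.
Each original edge survives, and each old vertex of degree d contributes d new edges; summing degrees gives Σd = 2E, so E′ = E + 2E = 3E = 18.
Each original face survives and each original vertex becomes one new face: F′ = F + V = 8.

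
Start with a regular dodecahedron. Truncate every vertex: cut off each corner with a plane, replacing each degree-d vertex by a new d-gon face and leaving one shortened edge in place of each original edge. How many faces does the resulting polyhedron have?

The base solid has V = 20, E = 30, F = 12.
Truncation replaces each original edge-end by a new vertex, so V′ = 2E = 60.
Each original edge survives, and each old vertex of degree d contributes d new edges; summing degrees gives Σd = 2E, so E′ = E + 2E = 3E = 90.
Each original face survives and each original vertex becomes one new face: F′ = F + V = 32.

32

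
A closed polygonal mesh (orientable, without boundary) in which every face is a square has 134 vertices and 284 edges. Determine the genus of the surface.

5

Every face is a square and each edge borders two faces, so 4F = 2·284, giving F = 142.
χ = V − E + F = 134 − 284 + 142 = -8.
For a closed orientable surface χ = 2 − 2g, so g = (2 − (-8))/2 = 5.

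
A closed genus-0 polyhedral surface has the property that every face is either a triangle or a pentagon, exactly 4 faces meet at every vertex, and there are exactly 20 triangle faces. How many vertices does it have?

30

Let x be the number of pentagons; then F = 20 + x.
Edge–face incidences: 2E = 3·20 + 5·x = 60 + 5x.
Every vertex has degree 4, so 4V = 2E.
Euler: V − E + F = 2 ⇒ (2E)/4 − E + (20 + x) = 2.
Multiply by 8: 2·(2E) − 4·(2E) + 8·(20 + x) = 16, i.e. 160 + 8x − 2·(60 + 5x) = 16.
Collecting terms: −2x + 40 = 16, so −2x = −24, so x = 12.
Then 2E = 60 + 5·12 = 120, so E = 60, V = 2E/4 = 30, F = 20 + 12 = 32.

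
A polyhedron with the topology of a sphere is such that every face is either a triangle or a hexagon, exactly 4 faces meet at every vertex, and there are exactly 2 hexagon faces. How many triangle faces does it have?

Let x be the number of triangles; then F = 2 + x.
Edge–face incidences: 2E = 6·2 + 3·x = 12 + 3x.
Every vertex has degree 4, so 4V = 2E.
Euler: V − E + F = 2 ⇒ (2E)/4 − E + (2 + x) = 2.
Multiply by 8: 2·(2E) − 4·(2E) + 8·(2 + x) = 16, i.e. 16 + 8x − 2·(12 + 3x) = 16.
Collecting terms: 2x − 8 = 16, so 2x = 24, so x = 12.
Then 2E = 12 + 3·12 = 48, so E = 24, V = 2E/4 = 12, F = 2 + 12 = 14.

12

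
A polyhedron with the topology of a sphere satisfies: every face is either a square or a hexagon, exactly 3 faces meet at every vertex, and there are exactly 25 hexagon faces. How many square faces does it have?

Let x be the number of squares; then F = 25 + x.
Edge–face incidences: 2E = 6·25 + 4·x = 150 + 4x.
Every vertex has degree 3, so 3V = 2E.
Euler: V − E + F = 2 ⇒ (2E)/3 − E + (25 + x) = 2.
Multiply by 6: 2·(2E) − 3·(2E) + 6·(25 + x) = 12, i.e. 150 + 6x − (150 + 4x) = 12.
Collecting terms: 2x = 12, so x = 6.
Then 2E = 150 + 4·6 = 174, so E = 87, V = 2E/3 = 58, F = 25 + 6 = 31.

6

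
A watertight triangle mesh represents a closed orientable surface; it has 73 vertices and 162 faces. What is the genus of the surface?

5

Every face is a triangle, so 2E = 3·162 = 486, giving E = 243.
χ = V − E + F = 73 − 243 + 162 = -8.
For a closed orientable surface χ = 2 − 2g, so g = (2 − (-8))/2 = 5.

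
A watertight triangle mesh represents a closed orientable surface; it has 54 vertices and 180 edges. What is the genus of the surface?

4

Every face is a triangle and each edge borders two faces, so 3F = 2·180, giving F = 120.
χ = V − E + F = 54 − 180 + 120 = -6.
For a closed orientable surface χ = 2 − 2g, so g = (2 − (-6))/2 = 4.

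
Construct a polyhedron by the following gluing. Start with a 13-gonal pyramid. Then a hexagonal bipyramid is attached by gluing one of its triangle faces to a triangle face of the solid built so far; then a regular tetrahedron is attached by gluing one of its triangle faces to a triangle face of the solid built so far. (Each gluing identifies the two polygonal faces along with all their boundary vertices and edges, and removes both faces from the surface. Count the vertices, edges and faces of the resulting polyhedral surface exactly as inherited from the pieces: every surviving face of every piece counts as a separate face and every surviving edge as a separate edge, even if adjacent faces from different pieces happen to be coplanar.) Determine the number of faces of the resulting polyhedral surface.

26

A 13-gonal pyramid: V=14, E=26, F=14.
Attach a hexagonal bipyramid (V=8, E=18, F=12) along a 3-gon: merge 3 vertices and 3 edges, delete both glued faces → V=19, E=41, F=24.
Attach a regular tetrahedron (V=4, E=6, F=4) along a 3-gon: merge 3 vertices and 3 edges, delete both glued faces → V=20, E=44, F=26.
Check: V − E + F = 20 − 44 + 26 = 2.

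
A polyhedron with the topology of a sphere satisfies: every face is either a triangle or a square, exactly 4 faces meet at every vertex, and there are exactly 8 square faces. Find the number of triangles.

8

Let x be the number of triangles; then F = 8 + x.
Edge–face incidences: 2E = 4·8 + 3·x = 32 + 3x.
Every vertex has degree 4, so 4V = 2E.
Euler: V − E + F = 2 ⇒ (2E)/4 − E + (8 + x) = 2.
Multiply by 8: 2·(2E) − 4·(2E) + 8·(8 + x) = 16, i.e. 64 + 8x − 2·(32 + 3x) = 16.
Collecting terms: 2x = 16, so x = 8.
Then 2E = 32 + 3·8 = 56, so E = 28, V = 2E/4 = 14, F = 8 + 8 = 16.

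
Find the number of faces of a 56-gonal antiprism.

An antiprism on an n-gon has two n-gon caps and 2n triangles: V = 2·56 = 112, E = 4·56 = 224, F = 2·56 + 2 = 114.

114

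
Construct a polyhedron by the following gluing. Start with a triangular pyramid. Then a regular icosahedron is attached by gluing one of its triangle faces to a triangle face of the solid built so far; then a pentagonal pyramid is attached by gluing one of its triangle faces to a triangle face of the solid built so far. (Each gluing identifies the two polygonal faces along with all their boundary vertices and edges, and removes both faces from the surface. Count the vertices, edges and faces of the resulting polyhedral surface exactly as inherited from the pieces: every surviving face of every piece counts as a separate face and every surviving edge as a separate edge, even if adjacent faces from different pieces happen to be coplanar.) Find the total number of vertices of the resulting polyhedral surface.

16

A triangular pyramid: V=4, E=6, F=4.
Attach a regular icosahedron (V=12, E=30, F=20) along a 3-gon: merge 3 vertices and 3 edges, delete both glued faces → V=13, E=33, F=22.
Attach a pentagonal pyramid (V=6, E=10, F=6) along a 3-gon: merge 3 vertices and 3 edges, delete both glued faces → V=16, E=40, F=26.
Check: V − E + F = 16 − 40 + 26 = 2.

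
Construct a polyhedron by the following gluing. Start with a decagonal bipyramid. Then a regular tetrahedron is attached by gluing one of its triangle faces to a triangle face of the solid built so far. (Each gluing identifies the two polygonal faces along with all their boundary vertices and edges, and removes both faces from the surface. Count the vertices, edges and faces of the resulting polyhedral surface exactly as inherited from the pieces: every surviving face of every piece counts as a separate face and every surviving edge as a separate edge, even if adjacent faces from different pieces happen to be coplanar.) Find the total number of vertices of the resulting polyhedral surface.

A decagonal bipyramid: V=12, E=30, F=20.
Attach a regular tetrahedron (V=4, E=6, F=4) along a 3-gon: merge 3 vertices and 3 edges, delete both glued faces → V=13, E=33, F=22.
Check: V − E + F = 13 − 33 + 22 = 2.

13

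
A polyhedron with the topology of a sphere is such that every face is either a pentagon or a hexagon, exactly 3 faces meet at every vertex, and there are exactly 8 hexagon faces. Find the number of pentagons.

Let x be the number of pentagons; then F = 8 + x.
Edge–face incidences: 2E = 6·8 + 5·x = 48 + 5x.
Every vertex has degree 3, so 3V = 2E.
Euler: V − E + F = 2 ⇒ (2E)/3 − E + (8 + x) = 2.
Multiply by 6: 2·(2E) − 3·(2E) + 6·(8 + x) = 12, i.e. 48 + 6x − (48 + 5x) = 12.
Collecting terms: x = 12.
Then 2E = 48 + 5·12 = 108, so E = 54, V = 2E/3 = 36, F = 8 + 12 = 20.

12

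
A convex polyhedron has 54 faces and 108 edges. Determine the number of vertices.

56

Here V − E + F = 2.
V = 2 + E − F = 2 + 108 − 54 = 56.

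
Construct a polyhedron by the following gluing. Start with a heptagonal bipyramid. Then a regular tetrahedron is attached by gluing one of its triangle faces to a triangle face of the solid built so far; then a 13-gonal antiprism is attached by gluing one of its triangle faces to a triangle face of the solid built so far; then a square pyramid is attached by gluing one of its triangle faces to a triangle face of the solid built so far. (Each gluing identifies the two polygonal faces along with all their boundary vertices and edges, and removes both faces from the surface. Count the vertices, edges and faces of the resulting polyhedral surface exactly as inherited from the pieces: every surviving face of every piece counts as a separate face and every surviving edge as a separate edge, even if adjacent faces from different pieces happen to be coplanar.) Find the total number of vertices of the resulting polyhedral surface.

35

A heptagonal bipyramid: V=9, E=21, F=14.
Attach a regular tetrahedron (V=4, E=6, F=4) along a 3-gon: merge 3 vertices and 3 edges, delete both glued faces → V=10, E=24, F=16.
Attach a 13-gonal antiprism (V=26, E=52, F=28) along a 3-gon: merge 3 vertices and 3 edges, delete both glued faces → V=33, E=73, F=42.
Attach a square pyramid (V=5, E=8, F=5) along a 3-gon: merge 3 vertices and 3 edges, delete both glued faces → V=35, E=78, F=45.
Check: V − E + F = 35 − 78 + 45 = 2.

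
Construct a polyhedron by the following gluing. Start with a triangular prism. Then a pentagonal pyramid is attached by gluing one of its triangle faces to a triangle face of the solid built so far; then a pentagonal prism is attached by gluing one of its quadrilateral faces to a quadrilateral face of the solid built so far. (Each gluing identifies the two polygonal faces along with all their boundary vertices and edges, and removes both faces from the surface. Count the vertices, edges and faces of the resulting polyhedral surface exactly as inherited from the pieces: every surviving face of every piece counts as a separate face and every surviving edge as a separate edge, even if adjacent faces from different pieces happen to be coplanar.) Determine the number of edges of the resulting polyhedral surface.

A triangular prism: V=6, E=9, F=5.
Attach a pentagonal pyramid (V=6, E=10, F=6) along a 3-gon: merge 3 vertices and 3 edges, delete both glued faces → V=9, E=16, F=9.
Attach a pentagonal prism (V=10, E=15, F=7) along a 4-gon: merge 4 vertices and 4 edges, delete both glued faces → V=15, E=27, F=14.
Check: V − E + F = 15 − 27 + 14 = 2.

27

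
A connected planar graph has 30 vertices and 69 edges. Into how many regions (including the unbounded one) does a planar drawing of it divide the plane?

Euler's formula for a connected plane graph: V − E + F = 2, so F = 2 − 30 + 69 = 41.

41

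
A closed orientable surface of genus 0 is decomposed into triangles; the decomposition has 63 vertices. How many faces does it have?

122

χ = 2 − 2·0 = 2, and every face is a triangle so 3F = 2E.
V − E + F = 2 with E = 3F/2 gives 63 − (3/2 − 1)·F = 2, so F = 122 and E = 183.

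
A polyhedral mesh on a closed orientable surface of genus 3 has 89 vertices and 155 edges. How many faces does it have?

62

For a closed orientable surface of genus 3, χ = 2 − 2·3 = -4.
F = -4 − V + E = -4 − 89 + 155 = 62.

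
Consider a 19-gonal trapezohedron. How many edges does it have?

76

The n-trapezohedron (dual of the n-antiprism) has V = 2·19 + 2 = 40, E = 4·19 = 76, F = 2·19 = 38.
Check: V − E + F = 40 − 76 + 38 = 2.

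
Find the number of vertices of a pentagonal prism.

10

A prism on an n-gon has two n-gon bases and n rectangular sides: V = 2·5 = 10, E = 3·5 = 15, F = 5 + 2 = 7.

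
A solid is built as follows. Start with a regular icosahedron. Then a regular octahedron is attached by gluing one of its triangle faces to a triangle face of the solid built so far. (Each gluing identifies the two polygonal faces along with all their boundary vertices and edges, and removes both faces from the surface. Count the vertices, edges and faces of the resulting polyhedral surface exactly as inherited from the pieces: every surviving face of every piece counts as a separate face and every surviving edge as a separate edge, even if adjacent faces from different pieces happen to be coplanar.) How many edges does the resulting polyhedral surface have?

39

A regular icosahedron: V=12, E=30, F=20.
Attach a regular octahedron (V=6, E=12, F=8) along a 3-gon: merge 3 vertices and 3 edges, delete both glued faces → V=15, E=39, F=26.
Check: V − E + F = 15 − 39 + 26 = 2.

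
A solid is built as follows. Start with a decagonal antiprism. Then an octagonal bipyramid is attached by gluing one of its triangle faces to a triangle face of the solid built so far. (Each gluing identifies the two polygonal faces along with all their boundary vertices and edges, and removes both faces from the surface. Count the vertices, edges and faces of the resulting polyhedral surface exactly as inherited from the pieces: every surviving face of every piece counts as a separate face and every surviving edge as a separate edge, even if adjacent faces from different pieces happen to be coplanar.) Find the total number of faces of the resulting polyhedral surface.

A decagonal antiprism: V=20, E=40, F=22.
Attach an octagonal bipyramid (V=10, E=24, F=16) along a 3-gon: merge 3 vertices and 3 edges, delete both glued faces → V=27, E=61, F=36.
Check: V − E + F = 27 − 61 + 36 = 2.

36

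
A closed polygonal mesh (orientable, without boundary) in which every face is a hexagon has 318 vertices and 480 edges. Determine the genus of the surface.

2

Every face is a hexagon and each edge borders two faces, so 6F = 2·480, giving F = 160.
χ = V − E + F = 318 − 480 + 160 = -2.
For a closed orientable surface χ = 2 − 2g, so g = (2 − (-2))/2 = 2.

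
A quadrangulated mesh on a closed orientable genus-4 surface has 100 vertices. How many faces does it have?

χ = 2 − 2·4 = -6, and every face is a square so 4F = 2E.
V − E + F = -6 with E = 4F/2 gives 100 − (4/2 − 1)·F = -6, so F = 106 and E = 212.

106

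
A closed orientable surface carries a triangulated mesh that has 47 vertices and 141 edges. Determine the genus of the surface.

Every face is a triangle and each edge borders two faces, so 3F = 2·141, giving F = 94.
χ = V − E + F = 47 − 141 + 94 = 0.
For a closed orientable surface χ = 2 − 2g, so g = (2 − (0))/2 = 1.

1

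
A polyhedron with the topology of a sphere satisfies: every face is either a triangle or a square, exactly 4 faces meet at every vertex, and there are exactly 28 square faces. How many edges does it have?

Let x be the number of triangles; then F = 28 + x.
Edge–face incidences: 2E = 4·28 + 3·x = 112 + 3x.
Every vertex has degree 4, so 4V = 2E.
Euler: V − E + F = 2 ⇒ (2E)/4 − E + (28 + x) = 2.
Multiply by 8: 2·(2E) − 4·(2E) + 8·(28 + x) = 16, i.e. 224 + 8x − 2·(112 + 3x) = 16.
Collecting terms: 2x = 16, so x = 8.
Then 2E = 112 + 3·8 = 136, so E = 68, V = 2E/4 = 34, F = 28 + 8 = 36.

68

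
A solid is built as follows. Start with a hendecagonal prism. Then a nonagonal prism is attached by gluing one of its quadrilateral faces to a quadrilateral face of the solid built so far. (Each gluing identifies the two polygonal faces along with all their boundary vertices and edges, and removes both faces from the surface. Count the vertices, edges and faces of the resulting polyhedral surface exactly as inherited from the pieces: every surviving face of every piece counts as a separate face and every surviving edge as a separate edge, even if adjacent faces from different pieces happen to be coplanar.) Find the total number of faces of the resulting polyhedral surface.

A hendecagonal prism: V=22, E=33, F=13.
Attach a nonagonal prism (V=18, E=27, F=11) along a 4-gon: merge 4 vertices and 4 edges, delete both glued faces → V=36, E=56, F=22.
Check: V − E + F = 36 − 56 + 22 = 2.

22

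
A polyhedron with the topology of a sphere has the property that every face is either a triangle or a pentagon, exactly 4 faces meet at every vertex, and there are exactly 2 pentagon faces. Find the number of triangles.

10

Let x be the number of triangles; then F = 2 + x.
Edge–face incidences: 2E = 5·2 + 3·x = 10 + 3x.
Every vertex has degree 4, so 4V = 2E.
Euler: V − E + F = 2 ⇒ (2E)/4 − E + (2 + x) = 2.
Multiply by 8: 2·(2E) − 4·(2E) + 8·(2 + x) = 16, i.e. 16 + 8x − 2·(10 + 3x) = 16.
Collecting terms: 2x − 4 = 16, so 2x = 20, so x = 10.
Then 2E = 10 + 3·10 = 40, so E = 20, V = 2E/4 = 10, F = 2 + 10 = 12.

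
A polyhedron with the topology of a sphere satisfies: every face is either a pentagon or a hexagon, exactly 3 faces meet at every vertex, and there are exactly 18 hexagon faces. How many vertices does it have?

Let x be the number of pentagons; then F = 18 + x.
Edge–face incidences: 2E = 6·18 + 5·x = 108 + 5x.
Every vertex has degree 3, so 3V = 2E.
Euler: V − E + F = 2 ⇒ (2E)/3 − E + (18 + x) = 2.
Multiply by 6: 2·(2E) − 3·(2E) + 6·(18 + x) = 12, i.e. 108 + 6x − (108 + 5x) = 12.
Collecting terms: x = 12.
Then 2E = 108 + 5·12 = 168, so E = 84, V = 2E/3 = 56, F = 18 + 12 = 30.

56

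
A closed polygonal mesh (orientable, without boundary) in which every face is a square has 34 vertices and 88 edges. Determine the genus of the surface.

6

Every face is a square and each edge borders two faces, so 4F = 2·88, giving F = 44.
χ = V − E + F = 34 − 88 + 44 = -10.
For a closed orientable surface χ = 2 − 2g, so g = (2 − (-10))/2 = 6.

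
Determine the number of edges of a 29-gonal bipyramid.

87

A bipyramid over an n-gon has 2n triangular faces and n + 2 vertices: V = 29 + 2 = 31, E = 3·29 = 87, F = 2·29 = 58.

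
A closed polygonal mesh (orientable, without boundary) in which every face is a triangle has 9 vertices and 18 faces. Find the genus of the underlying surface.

1

Every face is a triangle, so 2E = 3·18 = 54, giving E = 27.
χ = V − E + F = 9 − 27 + 18 = 0.
For a closed orientable surface χ = 2 − 2g, so g = (2 − (0))/2 = 1.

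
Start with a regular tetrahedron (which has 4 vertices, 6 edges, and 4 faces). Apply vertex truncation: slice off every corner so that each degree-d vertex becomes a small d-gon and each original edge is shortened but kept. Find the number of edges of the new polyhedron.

18

Truncation replaces each original edge-end by a new vertex, so V′ = 2E = 12.
Each original edge survives, and each old vertex of degree d contributes d new edges; summing degrees gives Σd = 2E, so E′ = E + 2E = 3E = 18.
Each original face survives and each original vertex becomes one new face: F′ = F + V = 8.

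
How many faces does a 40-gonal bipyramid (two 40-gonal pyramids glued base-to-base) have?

80

A bipyramid over an n-gon has 2n triangular faces and n + 2 vertices: V = 40 + 2 = 42, E = 3·40 = 120, F = 2·40 = 80.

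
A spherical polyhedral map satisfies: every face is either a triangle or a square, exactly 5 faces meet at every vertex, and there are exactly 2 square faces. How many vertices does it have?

Let x be the number of triangles; then F = 2 + x.
Edge–face incidences: 2E = 4·2 + 3·x = 8 + 3x.
Every vertex has degree 5, so 5V = 2E.
Euler: V − E + F = 2 ⇒ (2E)/5 − E + (2 + x) = 2.
Multiply by 10: 2·(2E) − 5·(2E) + 10·(2 + x) = 20, i.e. 20 + 10x − 3·(8 + 3x) = 20.
Collecting terms: x − 4 = 20, so x = 24.
Then 2E = 8 + 3·24 = 80, so E = 40, V = 2E/5 = 16, F = 2 + 24 = 26.

16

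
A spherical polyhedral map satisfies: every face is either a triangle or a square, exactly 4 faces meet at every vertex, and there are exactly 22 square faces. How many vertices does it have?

28

Let x be the number of triangles; then F = 22 + x.
Edge–face incidences: 2E = 4·22 + 3·x = 88 + 3x.
Every vertex has degree 4, so 4V = 2E.
Euler: V − E + F = 2 ⇒ (2E)/4 − E + (22 + x) = 2.
Multiply by 8: 2·(2E) − 4·(2E) + 8·(22 + x) = 16, i.e. 176 + 8x − 2·(88 + 3x) = 16.
Collecting terms: 2x = 16, so x = 8.
Then 2E = 88 + 3·8 = 112, so E = 56, V = 2E/4 = 28, F = 22 + 8 = 30.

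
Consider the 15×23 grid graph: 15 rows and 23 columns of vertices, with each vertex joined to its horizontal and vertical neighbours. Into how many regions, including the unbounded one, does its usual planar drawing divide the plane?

309

The grid has V = 15·23 = 345 vertices and E = 15·22 + 23·14 = 652 edges.
F = 2 − V + E = 2 − 345 + 652 = 309.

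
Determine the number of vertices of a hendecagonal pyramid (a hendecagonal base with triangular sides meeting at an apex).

12

A pyramid on an n-gon base has one n-gon and n triangles: V = 11 + 1 = 12, E = 2·11 = 22, F = 11 + 1 = 12.
Check: V − E + F = 12 − 22 + 12 = 2.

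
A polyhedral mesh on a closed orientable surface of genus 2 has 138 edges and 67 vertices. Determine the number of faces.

69

For a closed orientable surface of genus 2, χ = 2 − 2·2 = -2.
F = -2 − V + E = -2 − 67 + 138 = 69.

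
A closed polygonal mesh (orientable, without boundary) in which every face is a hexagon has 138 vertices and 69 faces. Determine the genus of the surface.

1

Every face is a hexagon, so 2E = 6·69 = 414, giving E = 207.
χ = V − E + F = 138 − 207 + 69 = 0.
For a closed orientable surface χ = 2 − 2g, so g = (2 − (0))/2 = 1.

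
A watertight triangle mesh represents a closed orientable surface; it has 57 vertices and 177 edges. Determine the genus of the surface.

Every face is a triangle and each edge borders two faces, so 3F = 2·177, giving F = 118.
χ = V − E + F = 57 − 177 + 118 = -2.
For a closed orientable surface χ = 2 − 2g, so g = (2 − (-2))/2 = 2.

2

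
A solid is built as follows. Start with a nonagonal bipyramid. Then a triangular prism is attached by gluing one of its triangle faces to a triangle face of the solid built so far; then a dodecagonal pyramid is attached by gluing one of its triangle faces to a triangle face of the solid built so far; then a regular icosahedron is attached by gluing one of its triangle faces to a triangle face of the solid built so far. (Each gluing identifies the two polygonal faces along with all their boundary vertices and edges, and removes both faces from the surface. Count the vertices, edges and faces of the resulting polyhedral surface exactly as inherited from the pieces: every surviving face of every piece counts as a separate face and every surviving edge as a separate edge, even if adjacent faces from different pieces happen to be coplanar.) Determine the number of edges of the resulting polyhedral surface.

81

A nonagonal bipyramid: V=11, E=27, F=18.
Attach a triangular prism (V=6, E=9, F=5) along a 3-gon: merge 3 vertices and 3 edges, delete both glued faces → V=14, E=33, F=21.
Attach a dodecagonal pyramid (V=13, E=24, F=13) along a 3-gon: merge 3 vertices and 3 edges, delete both glued faces → V=24, E=54, F=32.
Attach a regular icosahedron (V=12, E=30, F=20) along a 3-gon: merge 3 vertices and 3 edges, delete both glued faces → V=33, E=81, F=50.
Check: V − E + F = 33 − 81 + 50 = 2.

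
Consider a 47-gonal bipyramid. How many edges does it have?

A bipyramid over an n-gon has 2n triangular faces and n + 2 vertices: V = 47 + 2 = 49, E = 3·47 = 141, F = 2·47 = 94.

141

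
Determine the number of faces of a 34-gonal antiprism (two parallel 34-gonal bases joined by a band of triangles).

70

An antiprism on an n-gon has two n-gon caps and 2n triangles: V = 2·34 = 68, E = 4·34 = 136, F = 2·34 + 2 = 70.
Check: V − E + F = 68 − 136 + 70 = 2.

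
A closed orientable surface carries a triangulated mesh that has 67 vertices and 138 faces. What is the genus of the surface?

2

Every face is a triangle, so 2E = 3·138 = 414, giving E = 207.
χ = V − E + F = 67 − 207 + 138 = -2.
For a closed orientable surface χ = 2 − 2g, so g = (2 − (-2))/2 = 2.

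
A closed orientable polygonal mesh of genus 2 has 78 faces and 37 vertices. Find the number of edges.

117

For a closed orientable surface of genus 2, χ = 2 − 2·2 = -2.
E = V + F − (-2) = 37 + 78 − (-2) = 117.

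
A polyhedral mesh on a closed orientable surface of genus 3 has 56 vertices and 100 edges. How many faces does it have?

For a closed orientable surface of genus 3, χ = 2 − 2·3 = -4.
F = -4 − V + E = -4 − 56 + 100 = 40.

40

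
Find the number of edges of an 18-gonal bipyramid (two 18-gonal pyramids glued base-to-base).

A bipyramid over an n-gon has 2n triangular faces and n + 2 vertices: V = 18 + 2 = 20, E = 3·18 = 54, F = 2·18 = 36.

54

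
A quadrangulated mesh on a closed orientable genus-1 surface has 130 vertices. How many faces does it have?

χ = 2 − 2·1 = 0, and every face is a square so 4F = 2E.
V − E + F = 0 with E = 4F/2 gives 130 − (4/2 − 1)·F = 0, so F = 130 and E = 260.

130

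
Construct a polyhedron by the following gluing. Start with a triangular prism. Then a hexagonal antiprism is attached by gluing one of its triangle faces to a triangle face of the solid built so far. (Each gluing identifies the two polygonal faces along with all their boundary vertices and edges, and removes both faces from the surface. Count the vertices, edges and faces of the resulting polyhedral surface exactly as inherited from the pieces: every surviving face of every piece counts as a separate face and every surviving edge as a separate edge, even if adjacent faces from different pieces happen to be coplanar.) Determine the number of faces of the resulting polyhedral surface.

A triangular prism: V=6, E=9, F=5.
Attach a hexagonal antiprism (V=12, E=24, F=14) along a 3-gon: merge 3 vertices and 3 edges, delete both glued faces → V=15, E=30, F=17.
Check: V − E + F = 15 − 30 + 17 = 2.

17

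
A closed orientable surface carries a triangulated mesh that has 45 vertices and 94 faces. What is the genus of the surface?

Every face is a triangle, so 2E = 3·94 = 282, giving E = 141.
χ = V − E + F = 45 − 141 + 94 = -2.
For a closed orientable surface χ = 2 − 2g, so g = (2 − (-2))/2 = 2.

2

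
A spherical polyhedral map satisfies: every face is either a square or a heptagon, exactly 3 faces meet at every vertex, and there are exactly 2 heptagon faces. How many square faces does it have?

7

Let x be the number of squares; then F = 2 + x.
Edge–face incidences: 2E = 7·2 + 4·x = 14 + 4x.
Every vertex has degree 3, so 3V = 2E.
Euler: V − E + F = 2 ⇒ (2E)/3 − E + (2 + x) = 2.
Multiply by 6: 2·(2E) − 3·(2E) + 6·(2 + x) = 12, i.e. 12 + 6x − (14 + 4x) = 12.
Collecting terms: 2x − 2 = 12, so 2x = 14, so x = 7.
Then 2E = 14 + 4·7 = 42, so E = 21, V = 2E/3 = 14, F = 2 + 7 = 9.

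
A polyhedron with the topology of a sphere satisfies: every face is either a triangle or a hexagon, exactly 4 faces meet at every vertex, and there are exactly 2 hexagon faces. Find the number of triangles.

12

Let x be the number of triangles; then F = 2 + x.
Edge–face incidences: 2E = 6·2 + 3·x = 12 + 3x.
Every vertex has degree 4, so 4V = 2E.
Euler: V − E + F = 2 ⇒ (2E)/4 − E + (2 + x) = 2.
Multiply by 8: 2·(2E) − 4·(2E) + 8·(2 + x) = 16, i.e. 16 + 8x − 2·(12 + 3x) = 16.
Collecting terms: 2x − 8 = 16, so 2x = 24, so x = 12.
Then 2E = 12 + 3·12 = 48, so E = 24, V = 2E/4 = 12, F = 2 + 12 = 14.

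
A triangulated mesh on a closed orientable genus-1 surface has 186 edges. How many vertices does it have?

χ = 2 − 2·1 = 0, and every face is a triangle so 3F = 2E.
F = 2E/3 = 124. Then V = 0 + E − F = 0 + 186 − 124 = 62.

62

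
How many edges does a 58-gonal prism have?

174

A prism on an n-gon has two n-gon bases and n rectangular sides: V = 2·58 = 116, E = 3·58 = 174, F = 58 + 2 = 60.
Check: V − E + F = 116 − 174 + 60 = 2.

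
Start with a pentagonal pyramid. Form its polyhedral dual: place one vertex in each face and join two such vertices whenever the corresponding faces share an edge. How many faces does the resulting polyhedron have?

The base solid has V = 6, E = 10, F = 6.
The dual swaps V and F and preserves E: V′ = F = 6, E′ = E = 10, F′ = V = 6.

6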